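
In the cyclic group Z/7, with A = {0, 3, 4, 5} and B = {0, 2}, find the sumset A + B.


Work in Z/7Z: reduce every sum a + b modulo 7.
Enumerate all 8 pairs:
a = 0: 0+0=0, 0+2=2
a = 3: 3+0=3, 3+2=5
a = 4: 4+0=4, 4+2=6
a = 5: 5+0=5, 5+2=0
Distinct residues collected: {0, 2, 3, 4, 5, 6}
|A + B| = 6 (out of 7 total residues).

A + B = {0, 2, 3, 4, 5, 6}


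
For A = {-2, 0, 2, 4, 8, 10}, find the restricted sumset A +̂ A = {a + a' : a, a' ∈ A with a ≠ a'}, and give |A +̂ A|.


Restricted sumset: A +̂ A = {a + a' : a ∈ A, a' ∈ A, a ≠ a'}.
Equivalently, take A + A and drop any sum 2a that is achievable ONLY as a + a for a ∈ A (i.e. sums representable only with equal summands).
Enumerate pairs (a, a') with a < a' (symmetric, so each unordered pair gives one sum; this covers all a ≠ a'):
  -2 + 0 = -2
  -2 + 2 = 0
  -2 + 4 = 2
  -2 + 8 = 6
  -2 + 10 = 8
  0 + 2 = 2
  0 + 4 = 4
  0 + 8 = 8
  0 + 10 = 10
  2 + 4 = 6
  2 + 8 = 10
  2 + 10 = 12
  4 + 8 = 12
  4 + 10 = 14
  8 + 10 = 18
Collected distinct sums: {-2, 0, 2, 4, 6, 8, 10, 12, 14, 18}
|A +̂ A| = 10
(Reference bound: |A +̂ A| ≥ 2|A| - 3 for |A| ≥ 2, with |A| = 6 giving ≥ 9.)

|A +̂ A| = 10


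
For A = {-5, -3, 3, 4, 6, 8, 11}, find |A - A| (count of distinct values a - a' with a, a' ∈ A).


A - A = {a - a' : a, a' ∈ A}; |A| = 7.
Bounds: 2|A|-1 ≤ |A - A| ≤ |A|² - |A| + 1, i.e. 13 ≤ |A - A| ≤ 43.
Note: 0 ∈ A - A always (from a - a). The set is symmetric: if d ∈ A - A then -d ∈ A - A.
Enumerate nonzero differences d = a - a' with a > a' (then include -d):
Positive differences: {1, 2, 3, 4, 5, 6, 7, 8, 9, 11, 13, 14, 16}
Full difference set: {0} ∪ (positive diffs) ∪ (negative diffs).
|A - A| = 1 + 2·13 = 27 (matches direct enumeration: 27).

|A - A| = 27


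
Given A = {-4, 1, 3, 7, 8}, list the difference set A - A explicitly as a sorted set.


A - A = {a - a' : a, a' ∈ A}.
Compute a - a' for each ordered pair (a, a'):
a = -4: -4--4=0, -4-1=-5, -4-3=-7, -4-7=-11, -4-8=-12
a = 1: 1--4=5, 1-1=0, 1-3=-2, 1-7=-6, 1-8=-7
a = 3: 3--4=7, 3-1=2, 3-3=0, 3-7=-4, 3-8=-5
a = 7: 7--4=11, 7-1=6, 7-3=4, 7-7=0, 7-8=-1
a = 8: 8--4=12, 8-1=7, 8-3=5, 8-7=1, 8-8=0
Collecting distinct values (and noting 0 appears from a-a):
A - A = {-12, -11, -7, -6, -5, -4, -2, -1, 0, 1, 2, 4, 5, 6, 7, 11, 12}
|A - A| = 17

A - A = {-12, -11, -7, -6, -5, -4, -2, -1, 0, 1, 2, 4, 5, 6, 7, 11, 12}


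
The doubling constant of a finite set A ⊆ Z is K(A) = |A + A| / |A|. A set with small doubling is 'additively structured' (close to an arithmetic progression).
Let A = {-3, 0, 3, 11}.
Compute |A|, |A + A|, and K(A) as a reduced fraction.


|A| = 4.
Compute A + A by enumerating all 16 pairs.
A + A = {-6, -3, 0, 3, 6, 8, 11, 14, 22}, so |A + A| = 9.
K = |A + A| / |A| = 9/4 (already in lowest terms) ≈ 2.2500.
Reference: AP of size 4 gives K = 7/4 ≈ 1.7500; a fully generic set of size 4 gives K ≈ 2.5000.

|A| = 4, |A + A| = 9, K = 9/4.


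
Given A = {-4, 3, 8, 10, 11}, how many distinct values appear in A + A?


A + A = {a + a' : a, a' ∈ A}; |A| = 5.
General bounds: 2|A| - 1 ≤ |A + A| ≤ |A|(|A|+1)/2, i.e. 9 ≤ |A + A| ≤ 15.
Lower bound 2|A|-1 is attained iff A is an arithmetic progression.
Enumerate sums a + a' for a ≤ a' (symmetric, so this suffices):
a = -4: -4+-4=-8, -4+3=-1, -4+8=4, -4+10=6, -4+11=7
a = 3: 3+3=6, 3+8=11, 3+10=13, 3+11=14
a = 8: 8+8=16, 8+10=18, 8+11=19
a = 10: 10+10=20, 10+11=21
a = 11: 11+11=22
Distinct sums: {-8, -1, 4, 6, 7, 11, 13, 14, 16, 18, 19, 20, 21, 22}
|A + A| = 14

|A + A| = 14


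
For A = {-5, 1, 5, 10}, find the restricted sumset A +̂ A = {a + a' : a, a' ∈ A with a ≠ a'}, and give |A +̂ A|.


Restricted sumset: A +̂ A = {a + a' : a ∈ A, a' ∈ A, a ≠ a'}.
Equivalently, take A + A and drop any sum 2a that is achievable ONLY as a + a for a ∈ A (i.e. sums representable only with equal summands).
Enumerate pairs (a, a') with a < a' (symmetric, so each unordered pair gives one sum; this covers all a ≠ a'):
  -5 + 1 = -4
  -5 + 5 = 0
  -5 + 10 = 5
  1 + 5 = 6
  1 + 10 = 11
  5 + 10 = 15
Collected distinct sums: {-4, 0, 5, 6, 11, 15}
|A +̂ A| = 6
(Reference bound: |A +̂ A| ≥ 2|A| - 3 for |A| ≥ 2, with |A| = 4 giving ≥ 5.)

|A +̂ A| = 6


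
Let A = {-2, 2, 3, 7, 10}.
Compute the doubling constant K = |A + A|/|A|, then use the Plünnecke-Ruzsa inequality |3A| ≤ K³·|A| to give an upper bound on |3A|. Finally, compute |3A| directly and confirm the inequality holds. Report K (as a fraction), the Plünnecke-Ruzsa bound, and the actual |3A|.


|A| = 5.
Step 1: Compute A + A by enumerating all 25 pairs.
A + A = {-4, 0, 1, 4, 5, 6, 8, 9, 10, 12, 13, 14, 17, 20}, so |A + A| = 14.
Step 2: Doubling constant K = |A + A|/|A| = 14/5 = 14/5 ≈ 2.8000.
Step 3: Plünnecke-Ruzsa gives |3A| ≤ K³·|A| = (2.8000)³ · 5 ≈ 109.7600.
Step 4: Compute 3A = A + A + A directly by enumerating all triples (a,b,c) ∈ A³; |3A| = 27.
Step 5: Check 27 ≤ 109.7600? Yes ✓.

K = 14/5, Plünnecke-Ruzsa bound K³|A| ≈ 109.7600, |3A| = 27, inequality holds.


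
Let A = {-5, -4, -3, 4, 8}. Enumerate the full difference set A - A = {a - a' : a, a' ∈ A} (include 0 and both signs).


A - A = {a - a' : a, a' ∈ A}.
Compute a - a' for each ordered pair (a, a'):
a = -5: -5--5=0, -5--4=-1, -5--3=-2, -5-4=-9, -5-8=-13
a = -4: -4--5=1, -4--4=0, -4--3=-1, -4-4=-8, -4-8=-12
a = -3: -3--5=2, -3--4=1, -3--3=0, -3-4=-7, -3-8=-11
a = 4: 4--5=9, 4--4=8, 4--3=7, 4-4=0, 4-8=-4
a = 8: 8--5=13, 8--4=12, 8--3=11, 8-4=4, 8-8=0
Collecting distinct values (and noting 0 appears from a-a):
A - A = {-13, -12, -11, -9, -8, -7, -4, -2, -1, 0, 1, 2, 4, 7, 8, 9, 11, 12, 13}
|A - A| = 19

A - A = {-13, -12, -11, -9, -8, -7, -4, -2, -1, 0, 1, 2, 4, 7, 8, 9, 11, 12, 13}


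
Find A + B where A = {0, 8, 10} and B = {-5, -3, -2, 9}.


A + B = {a + b : a ∈ A, b ∈ B}.
Enumerate all |A|·|B| = 3·4 = 12 pairs (a, b) and collect distinct sums.
a = 0: 0+-5=-5, 0+-3=-3, 0+-2=-2, 0+9=9
a = 8: 8+-5=3, 8+-3=5, 8+-2=6, 8+9=17
a = 10: 10+-5=5, 10+-3=7, 10+-2=8, 10+9=19
Collecting distinct sums: A + B = {-5, -3, -2, 3, 5, 6, 7, 8, 9, 17, 19}
|A + B| = 11

A + B = {-5, -3, -2, 3, 5, 6, 7, 8, 9, 17, 19}


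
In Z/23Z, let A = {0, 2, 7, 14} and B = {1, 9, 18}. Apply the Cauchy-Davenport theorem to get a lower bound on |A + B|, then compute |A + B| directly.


Cauchy-Davenport: |A + B| ≥ min(p, |A| + |B| - 1) for A, B nonempty in Z/pZ.
|A| = 4, |B| = 3, p = 23.
CD lower bound = min(23, 4 + 3 - 1) = min(23, 6) = 6.
Compute A + B mod 23 directly:
a = 0: 0+1=1, 0+9=9, 0+18=18
a = 2: 2+1=3, 2+9=11, 2+18=20
a = 7: 7+1=8, 7+9=16, 7+18=2
a = 14: 14+1=15, 14+9=0, 14+18=9
A + B = {0, 1, 2, 3, 8, 9, 11, 15, 16, 18, 20}, so |A + B| = 11.
Verify: 11 ≥ 6? Yes ✓.

CD lower bound = 6, actual |A + B| = 11.


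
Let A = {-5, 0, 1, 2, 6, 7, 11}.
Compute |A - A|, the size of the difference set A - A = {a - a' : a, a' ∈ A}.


A - A = {a - a' : a, a' ∈ A}; |A| = 7.
Bounds: 2|A|-1 ≤ |A - A| ≤ |A|² - |A| + 1, i.e. 13 ≤ |A - A| ≤ 43.
Note: 0 ∈ A - A always (from a - a). The set is symmetric: if d ∈ A - A then -d ∈ A - A.
Enumerate nonzero differences d = a - a' with a > a' (then include -d):
Positive differences: {1, 2, 4, 5, 6, 7, 9, 10, 11, 12, 16}
Full difference set: {0} ∪ (positive diffs) ∪ (negative diffs).
|A - A| = 1 + 2·11 = 23 (matches direct enumeration: 23).

|A - A| = 23


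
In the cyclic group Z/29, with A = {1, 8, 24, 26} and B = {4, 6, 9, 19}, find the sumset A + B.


Work in Z/29Z: reduce every sum a + b modulo 29.
Enumerate all 16 pairs:
a = 1: 1+4=5, 1+6=7, 1+9=10, 1+19=20
a = 8: 8+4=12, 8+6=14, 8+9=17, 8+19=27
a = 24: 24+4=28, 24+6=1, 24+9=4, 24+19=14
a = 26: 26+4=1, 26+6=3, 26+9=6, 26+19=16
Distinct residues collected: {1, 3, 4, 5, 6, 7, 10, 12, 14, 16, 17, 20, 27, 28}
|A + B| = 14 (out of 29 total residues).

A + B = {1, 3, 4, 5, 6, 7, 10, 12, 14, 16, 17, 20, 27, 28}


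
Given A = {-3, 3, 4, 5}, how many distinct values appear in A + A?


A + A = {a + a' : a, a' ∈ A}; |A| = 4.
General bounds: 2|A| - 1 ≤ |A + A| ≤ |A|(|A|+1)/2, i.e. 7 ≤ |A + A| ≤ 10.
Lower bound 2|A|-1 is attained iff A is an arithmetic progression.
Enumerate sums a + a' for a ≤ a' (symmetric, so this suffices):
a = -3: -3+-3=-6, -3+3=0, -3+4=1, -3+5=2
a = 3: 3+3=6, 3+4=7, 3+5=8
a = 4: 4+4=8, 4+5=9
a = 5: 5+5=10
Distinct sums: {-6, 0, 1, 2, 6, 7, 8, 9, 10}
|A + A| = 9

|A + A| = 9


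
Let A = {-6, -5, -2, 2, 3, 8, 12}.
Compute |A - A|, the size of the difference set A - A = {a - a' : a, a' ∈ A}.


A - A = {a - a' : a, a' ∈ A}; |A| = 7.
Bounds: 2|A|-1 ≤ |A - A| ≤ |A|² - |A| + 1, i.e. 13 ≤ |A - A| ≤ 43.
Note: 0 ∈ A - A always (from a - a). The set is symmetric: if d ∈ A - A then -d ∈ A - A.
Enumerate nonzero differences d = a - a' with a > a' (then include -d):
Positive differences: {1, 3, 4, 5, 6, 7, 8, 9, 10, 13, 14, 17, 18}
Full difference set: {0} ∪ (positive diffs) ∪ (negative diffs).
|A - A| = 1 + 2·13 = 27 (matches direct enumeration: 27).

|A - A| = 27


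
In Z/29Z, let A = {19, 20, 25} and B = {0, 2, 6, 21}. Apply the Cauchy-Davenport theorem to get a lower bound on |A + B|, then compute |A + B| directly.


Cauchy-Davenport: |A + B| ≥ min(p, |A| + |B| - 1) for A, B nonempty in Z/pZ.
|A| = 3, |B| = 4, p = 29.
CD lower bound = min(29, 3 + 4 - 1) = min(29, 6) = 6.
Compute A + B mod 29 directly:
a = 19: 19+0=19, 19+2=21, 19+6=25, 19+21=11
a = 20: 20+0=20, 20+2=22, 20+6=26, 20+21=12
a = 25: 25+0=25, 25+2=27, 25+6=2, 25+21=17
A + B = {2, 11, 12, 17, 19, 20, 21, 22, 25, 26, 27}, so |A + B| = 11.
Verify: 11 ≥ 6? Yes ✓.

CD lower bound = 6, actual |A + B| = 11.


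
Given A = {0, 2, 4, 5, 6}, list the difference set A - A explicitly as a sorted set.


A - A = {a - a' : a, a' ∈ A}.
Compute a - a' for each ordered pair (a, a'):
a = 0: 0-0=0, 0-2=-2, 0-4=-4, 0-5=-5, 0-6=-6
a = 2: 2-0=2, 2-2=0, 2-4=-2, 2-5=-3, 2-6=-4
a = 4: 4-0=4, 4-2=2, 4-4=0, 4-5=-1, 4-6=-2
a = 5: 5-0=5, 5-2=3, 5-4=1, 5-5=0, 5-6=-1
a = 6: 6-0=6, 6-2=4, 6-4=2, 6-5=1, 6-6=0
Collecting distinct values (and noting 0 appears from a-a):
A - A = {-6, -5, -4, -3, -2, -1, 0, 1, 2, 3, 4, 5, 6}
|A - A| = 13

A - A = {-6, -5, -4, -3, -2, -1, 0, 1, 2, 3, 4, 5, 6}


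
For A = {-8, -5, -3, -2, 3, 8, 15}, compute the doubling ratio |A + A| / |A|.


|A| = 7.
Compute A + A by enumerating all 49 pairs.
A + A = {-16, -13, -11, -10, -8, -7, -6, -5, -4, -2, 0, 1, 3, 5, 6, 7, 10, 11, 12, 13, 16, 18, 23, 30}, so |A + A| = 24.
K = |A + A| / |A| = 24/7 (already in lowest terms) ≈ 3.4286.
Reference: AP of size 7 gives K = 13/7 ≈ 1.8571; a fully generic set of size 7 gives K ≈ 4.0000.

|A| = 7, |A + A| = 24, K = 24/7.


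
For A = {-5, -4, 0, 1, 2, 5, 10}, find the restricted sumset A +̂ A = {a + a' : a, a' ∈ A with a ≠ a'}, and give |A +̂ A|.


Restricted sumset: A +̂ A = {a + a' : a ∈ A, a' ∈ A, a ≠ a'}.
Equivalently, take A + A and drop any sum 2a that is achievable ONLY as a + a for a ∈ A (i.e. sums representable only with equal summands).
Enumerate pairs (a, a') with a < a' (symmetric, so each unordered pair gives one sum; this covers all a ≠ a'):
  -5 + -4 = -9
  -5 + 0 = -5
  -5 + 1 = -4
  -5 + 2 = -3
  -5 + 5 = 0
  -5 + 10 = 5
  -4 + 0 = -4
  -4 + 1 = -3
  -4 + 2 = -2
  -4 + 5 = 1
  -4 + 10 = 6
  0 + 1 = 1
  0 + 2 = 2
  0 + 5 = 5
  0 + 10 = 10
  1 + 2 = 3
  1 + 5 = 6
  1 + 10 = 11
  2 + 5 = 7
  2 + 10 = 12
  5 + 10 = 15
Collected distinct sums: {-9, -5, -4, -3, -2, 0, 1, 2, 3, 5, 6, 7, 10, 11, 12, 15}
|A +̂ A| = 16
(Reference bound: |A +̂ A| ≥ 2|A| - 3 for |A| ≥ 2, with |A| = 7 giving ≥ 11.)

|A +̂ A| = 16


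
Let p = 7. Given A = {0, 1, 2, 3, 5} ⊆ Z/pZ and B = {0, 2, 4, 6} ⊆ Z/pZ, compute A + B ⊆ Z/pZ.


Work in Z/7Z: reduce every sum a + b modulo 7.
Enumerate all 20 pairs:
a = 0: 0+0=0, 0+2=2, 0+4=4, 0+6=6
a = 1: 1+0=1, 1+2=3, 1+4=5, 1+6=0
a = 2: 2+0=2, 2+2=4, 2+4=6, 2+6=1
a = 3: 3+0=3, 3+2=5, 3+4=0, 3+6=2
a = 5: 5+0=5, 5+2=0, 5+4=2, 5+6=4
Distinct residues collected: {0, 1, 2, 3, 4, 5, 6}
|A + B| = 7 (out of 7 total residues).

A + B = {0, 1, 2, 3, 4, 5, 6}


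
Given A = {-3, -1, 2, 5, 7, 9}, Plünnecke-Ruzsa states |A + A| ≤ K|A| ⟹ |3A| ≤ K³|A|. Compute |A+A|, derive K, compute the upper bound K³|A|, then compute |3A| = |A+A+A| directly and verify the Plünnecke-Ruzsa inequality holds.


|A| = 6.
Step 1: Compute A + A by enumerating all 36 pairs.
A + A = {-6, -4, -2, -1, 1, 2, 4, 6, 7, 8, 9, 10, 11, 12, 14, 16, 18}, so |A + A| = 17.
Step 2: Doubling constant K = |A + A|/|A| = 17/6 = 17/6 ≈ 2.8333.
Step 3: Plünnecke-Ruzsa gives |3A| ≤ K³·|A| = (2.8333)³ · 6 ≈ 136.4722.
Step 4: Compute 3A = A + A + A directly by enumerating all triples (a,b,c) ∈ A³; |3A| = 31.
Step 5: Check 31 ≤ 136.4722? Yes ✓.

K = 17/6, Plünnecke-Ruzsa bound K³|A| ≈ 136.4722, |3A| = 31, inequality holds.


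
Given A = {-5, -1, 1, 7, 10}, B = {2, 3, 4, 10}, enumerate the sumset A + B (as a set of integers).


A + B = {a + b : a ∈ A, b ∈ B}.
Enumerate all |A|·|B| = 5·4 = 20 pairs (a, b) and collect distinct sums.
a = -5: -5+2=-3, -5+3=-2, -5+4=-1, -5+10=5
a = -1: -1+2=1, -1+3=2, -1+4=3, -1+10=9
a = 1: 1+2=3, 1+3=4, 1+4=5, 1+10=11
a = 7: 7+2=9, 7+3=10, 7+4=11, 7+10=17
a = 10: 10+2=12, 10+3=13, 10+4=14, 10+10=20
Collecting distinct sums: A + B = {-3, -2, -1, 1, 2, 3, 4, 5, 9, 10, 11, 12, 13, 14, 17, 20}
|A + B| = 16

A + B = {-3, -2, -1, 1, 2, 3, 4, 5, 9, 10, 11, 12, 13, 14, 17, 20}


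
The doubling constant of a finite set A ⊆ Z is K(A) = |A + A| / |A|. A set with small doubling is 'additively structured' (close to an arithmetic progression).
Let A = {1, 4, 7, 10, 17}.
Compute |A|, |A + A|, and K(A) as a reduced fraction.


|A| = 5.
Compute A + A by enumerating all 25 pairs.
A + A = {2, 5, 8, 11, 14, 17, 18, 20, 21, 24, 27, 34}, so |A + A| = 12.
K = |A + A| / |A| = 12/5 (already in lowest terms) ≈ 2.4000.
Reference: AP of size 5 gives K = 9/5 ≈ 1.8000; a fully generic set of size 5 gives K ≈ 3.0000.

|A| = 5, |A + A| = 12, K = 12/5.


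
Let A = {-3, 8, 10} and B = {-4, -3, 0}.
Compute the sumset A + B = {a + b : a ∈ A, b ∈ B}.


A + B = {a + b : a ∈ A, b ∈ B}.
Enumerate all |A|·|B| = 3·3 = 9 pairs (a, b) and collect distinct sums.
a = -3: -3+-4=-7, -3+-3=-6, -3+0=-3
a = 8: 8+-4=4, 8+-3=5, 8+0=8
a = 10: 10+-4=6, 10+-3=7, 10+0=10
Collecting distinct sums: A + B = {-7, -6, -3, 4, 5, 6, 7, 8, 10}
|A + B| = 9

A + B = {-7, -6, -3, 4, 5, 6, 7, 8, 10}


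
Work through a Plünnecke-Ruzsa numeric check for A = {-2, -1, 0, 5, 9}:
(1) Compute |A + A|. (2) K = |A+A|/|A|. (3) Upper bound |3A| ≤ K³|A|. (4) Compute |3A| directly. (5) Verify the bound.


|A| = 5.
Step 1: Compute A + A by enumerating all 25 pairs.
A + A = {-4, -3, -2, -1, 0, 3, 4, 5, 7, 8, 9, 10, 14, 18}, so |A + A| = 14.
Step 2: Doubling constant K = |A + A|/|A| = 14/5 = 14/5 ≈ 2.8000.
Step 3: Plünnecke-Ruzsa gives |3A| ≤ K³·|A| = (2.8000)³ · 5 ≈ 109.7600.
Step 4: Compute 3A = A + A + A directly by enumerating all triples (a,b,c) ∈ A³; |3A| = 27.
Step 5: Check 27 ≤ 109.7600? Yes ✓.

K = 14/5, Plünnecke-Ruzsa bound K³|A| ≈ 109.7600, |3A| = 27, inequality holds.


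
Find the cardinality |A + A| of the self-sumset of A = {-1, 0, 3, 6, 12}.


A + A = {a + a' : a, a' ∈ A}; |A| = 5.
General bounds: 2|A| - 1 ≤ |A + A| ≤ |A|(|A|+1)/2, i.e. 9 ≤ |A + A| ≤ 15.
Lower bound 2|A|-1 is attained iff A is an arithmetic progression.
Enumerate sums a + a' for a ≤ a' (symmetric, so this suffices):
a = -1: -1+-1=-2, -1+0=-1, -1+3=2, -1+6=5, -1+12=11
a = 0: 0+0=0, 0+3=3, 0+6=6, 0+12=12
a = 3: 3+3=6, 3+6=9, 3+12=15
a = 6: 6+6=12, 6+12=18
a = 12: 12+12=24
Distinct sums: {-2, -1, 0, 2, 3, 5, 6, 9, 11, 12, 15, 18, 24}
|A + A| = 13

|A + A| = 13


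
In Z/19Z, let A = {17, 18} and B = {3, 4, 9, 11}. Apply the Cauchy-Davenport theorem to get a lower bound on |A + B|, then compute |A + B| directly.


Cauchy-Davenport: |A + B| ≥ min(p, |A| + |B| - 1) for A, B nonempty in Z/pZ.
|A| = 2, |B| = 4, p = 19.
CD lower bound = min(19, 2 + 4 - 1) = min(19, 5) = 5.
Compute A + B mod 19 directly:
a = 17: 17+3=1, 17+4=2, 17+9=7, 17+11=9
a = 18: 18+3=2, 18+4=3, 18+9=8, 18+11=10
A + B = {1, 2, 3, 7, 8, 9, 10}, so |A + B| = 7.
Verify: 7 ≥ 5? Yes ✓.

CD lower bound = 5, actual |A + B| = 7.


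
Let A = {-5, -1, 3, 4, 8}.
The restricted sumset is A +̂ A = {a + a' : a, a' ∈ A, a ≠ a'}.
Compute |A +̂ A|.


Restricted sumset: A +̂ A = {a + a' : a ∈ A, a' ∈ A, a ≠ a'}.
Equivalently, take A + A and drop any sum 2a that is achievable ONLY as a + a for a ∈ A (i.e. sums representable only with equal summands).
Enumerate pairs (a, a') with a < a' (symmetric, so each unordered pair gives one sum; this covers all a ≠ a'):
  -5 + -1 = -6
  -5 + 3 = -2
  -5 + 4 = -1
  -5 + 8 = 3
  -1 + 3 = 2
  -1 + 4 = 3
  -1 + 8 = 7
  3 + 4 = 7
  3 + 8 = 11
  4 + 8 = 12
Collected distinct sums: {-6, -2, -1, 2, 3, 7, 11, 12}
|A +̂ A| = 8
(Reference bound: |A +̂ A| ≥ 2|A| - 3 for |A| ≥ 2, with |A| = 5 giving ≥ 7.)

|A +̂ A| = 8


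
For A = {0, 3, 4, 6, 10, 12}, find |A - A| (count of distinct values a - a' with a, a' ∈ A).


A - A = {a - a' : a, a' ∈ A}; |A| = 6.
Bounds: 2|A|-1 ≤ |A - A| ≤ |A|² - |A| + 1, i.e. 11 ≤ |A - A| ≤ 31.
Note: 0 ∈ A - A always (from a - a). The set is symmetric: if d ∈ A - A then -d ∈ A - A.
Enumerate nonzero differences d = a - a' with a > a' (then include -d):
Positive differences: {1, 2, 3, 4, 6, 7, 8, 9, 10, 12}
Full difference set: {0} ∪ (positive diffs) ∪ (negative diffs).
|A - A| = 1 + 2·10 = 21 (matches direct enumeration: 21).

|A - A| = 21


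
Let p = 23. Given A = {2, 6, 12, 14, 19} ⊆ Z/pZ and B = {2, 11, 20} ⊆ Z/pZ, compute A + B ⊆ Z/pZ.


Work in Z/23Z: reduce every sum a + b modulo 23.
Enumerate all 15 pairs:
a = 2: 2+2=4, 2+11=13, 2+20=22
a = 6: 6+2=8, 6+11=17, 6+20=3
a = 12: 12+2=14, 12+11=0, 12+20=9
a = 14: 14+2=16, 14+11=2, 14+20=11
a = 19: 19+2=21, 19+11=7, 19+20=16
Distinct residues collected: {0, 2, 3, 4, 7, 8, 9, 11, 13, 14, 16, 17, 21, 22}
|A + B| = 14 (out of 23 total residues).

A + B = {0, 2, 3, 4, 7, 8, 9, 11, 13, 14, 16, 17, 21, 22}


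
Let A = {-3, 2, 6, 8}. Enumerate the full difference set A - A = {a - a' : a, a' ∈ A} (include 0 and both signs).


A - A = {a - a' : a, a' ∈ A}.
Compute a - a' for each ordered pair (a, a'):
a = -3: -3--3=0, -3-2=-5, -3-6=-9, -3-8=-11
a = 2: 2--3=5, 2-2=0, 2-6=-4, 2-8=-6
a = 6: 6--3=9, 6-2=4, 6-6=0, 6-8=-2
a = 8: 8--3=11, 8-2=6, 8-6=2, 8-8=0
Collecting distinct values (and noting 0 appears from a-a):
A - A = {-11, -9, -6, -5, -4, -2, 0, 2, 4, 5, 6, 9, 11}
|A - A| = 13

A - A = {-11, -9, -6, -5, -4, -2, 0, 2, 4, 5, 6, 9, 11}


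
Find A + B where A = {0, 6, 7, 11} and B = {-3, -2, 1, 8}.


A + B = {a + b : a ∈ A, b ∈ B}.
Enumerate all |A|·|B| = 4·4 = 16 pairs (a, b) and collect distinct sums.
a = 0: 0+-3=-3, 0+-2=-2, 0+1=1, 0+8=8
a = 6: 6+-3=3, 6+-2=4, 6+1=7, 6+8=14
a = 7: 7+-3=4, 7+-2=5, 7+1=8, 7+8=15
a = 11: 11+-3=8, 11+-2=9, 11+1=12, 11+8=19
Collecting distinct sums: A + B = {-3, -2, 1, 3, 4, 5, 7, 8, 9, 12, 14, 15, 19}
|A + B| = 13

A + B = {-3, -2, 1, 3, 4, 5, 7, 8, 9, 12, 14, 15, 19}


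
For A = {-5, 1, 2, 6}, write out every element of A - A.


A - A = {a - a' : a, a' ∈ A}.
Compute a - a' for each ordered pair (a, a'):
a = -5: -5--5=0, -5-1=-6, -5-2=-7, -5-6=-11
a = 1: 1--5=6, 1-1=0, 1-2=-1, 1-6=-5
a = 2: 2--5=7, 2-1=1, 2-2=0, 2-6=-4
a = 6: 6--5=11, 6-1=5, 6-2=4, 6-6=0
Collecting distinct values (and noting 0 appears from a-a):
A - A = {-11, -7, -6, -5, -4, -1, 0, 1, 4, 5, 6, 7, 11}
|A - A| = 13

A - A = {-11, -7, -6, -5, -4, -1, 0, 1, 4, 5, 6, 7, 11}


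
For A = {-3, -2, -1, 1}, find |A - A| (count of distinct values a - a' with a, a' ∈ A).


A - A = {a - a' : a, a' ∈ A}; |A| = 4.
Bounds: 2|A|-1 ≤ |A - A| ≤ |A|² - |A| + 1, i.e. 7 ≤ |A - A| ≤ 13.
Note: 0 ∈ A - A always (from a - a). The set is symmetric: if d ∈ A - A then -d ∈ A - A.
Enumerate nonzero differences d = a - a' with a > a' (then include -d):
Positive differences: {1, 2, 3, 4}
Full difference set: {0} ∪ (positive diffs) ∪ (negative diffs).
|A - A| = 1 + 2·4 = 9 (matches direct enumeration: 9).

|A - A| = 9


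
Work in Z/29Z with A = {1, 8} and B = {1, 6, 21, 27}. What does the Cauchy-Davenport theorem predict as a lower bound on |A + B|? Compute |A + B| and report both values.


Cauchy-Davenport: |A + B| ≥ min(p, |A| + |B| - 1) for A, B nonempty in Z/pZ.
|A| = 2, |B| = 4, p = 29.
CD lower bound = min(29, 2 + 4 - 1) = min(29, 5) = 5.
Compute A + B mod 29 directly:
a = 1: 1+1=2, 1+6=7, 1+21=22, 1+27=28
a = 8: 8+1=9, 8+6=14, 8+21=0, 8+27=6
A + B = {0, 2, 6, 7, 9, 14, 22, 28}, so |A + B| = 8.
Verify: 8 ≥ 5? Yes ✓.

CD lower bound = 5, actual |A + B| = 8.


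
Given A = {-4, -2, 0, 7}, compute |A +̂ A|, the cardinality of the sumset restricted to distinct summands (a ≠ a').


Restricted sumset: A +̂ A = {a + a' : a ∈ A, a' ∈ A, a ≠ a'}.
Equivalently, take A + A and drop any sum 2a that is achievable ONLY as a + a for a ∈ A (i.e. sums representable only with equal summands).
Enumerate pairs (a, a') with a < a' (symmetric, so each unordered pair gives one sum; this covers all a ≠ a'):
  -4 + -2 = -6
  -4 + 0 = -4
  -4 + 7 = 3
  -2 + 0 = -2
  -2 + 7 = 5
  0 + 7 = 7
Collected distinct sums: {-6, -4, -2, 3, 5, 7}
|A +̂ A| = 6
(Reference bound: |A +̂ A| ≥ 2|A| - 3 for |A| ≥ 2, with |A| = 4 giving ≥ 5.)

|A +̂ A| = 6


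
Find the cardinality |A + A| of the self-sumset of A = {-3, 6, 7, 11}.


A + A = {a + a' : a, a' ∈ A}; |A| = 4.
General bounds: 2|A| - 1 ≤ |A + A| ≤ |A|(|A|+1)/2, i.e. 7 ≤ |A + A| ≤ 10.
Lower bound 2|A|-1 is attained iff A is an arithmetic progression.
Enumerate sums a + a' for a ≤ a' (symmetric, so this suffices):
a = -3: -3+-3=-6, -3+6=3, -3+7=4, -3+11=8
a = 6: 6+6=12, 6+7=13, 6+11=17
a = 7: 7+7=14, 7+11=18
a = 11: 11+11=22
Distinct sums: {-6, 3, 4, 8, 12, 13, 14, 17, 18, 22}
|A + A| = 10

|A + A| = 10


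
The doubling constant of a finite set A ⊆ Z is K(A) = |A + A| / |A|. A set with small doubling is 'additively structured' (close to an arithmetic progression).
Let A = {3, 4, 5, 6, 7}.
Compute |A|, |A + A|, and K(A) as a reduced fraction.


|A| = 5.
Compute A + A by enumerating all 25 pairs.
A + A = {6, 7, 8, 9, 10, 11, 12, 13, 14}, so |A + A| = 9.
K = |A + A| / |A| = 9/5 (already in lowest terms) ≈ 1.8000.
Reference: AP of size 5 gives K = 9/5 ≈ 1.8000; a fully generic set of size 5 gives K ≈ 3.0000.

|A| = 5, |A + A| = 9, K = 9/5.


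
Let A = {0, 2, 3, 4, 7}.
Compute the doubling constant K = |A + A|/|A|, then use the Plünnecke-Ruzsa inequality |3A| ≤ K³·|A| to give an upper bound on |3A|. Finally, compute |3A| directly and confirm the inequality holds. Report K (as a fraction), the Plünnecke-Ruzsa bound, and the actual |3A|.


|A| = 5.
Step 1: Compute A + A by enumerating all 25 pairs.
A + A = {0, 2, 3, 4, 5, 6, 7, 8, 9, 10, 11, 14}, so |A + A| = 12.
Step 2: Doubling constant K = |A + A|/|A| = 12/5 = 12/5 ≈ 2.4000.
Step 3: Plünnecke-Ruzsa gives |3A| ≤ K³·|A| = (2.4000)³ · 5 ≈ 69.1200.
Step 4: Compute 3A = A + A + A directly by enumerating all triples (a,b,c) ∈ A³; |3A| = 19.
Step 5: Check 19 ≤ 69.1200? Yes ✓.

K = 12/5, Plünnecke-Ruzsa bound K³|A| ≈ 69.1200, |3A| = 19, inequality holds.


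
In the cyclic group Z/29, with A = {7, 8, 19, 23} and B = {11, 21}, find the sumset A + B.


Work in Z/29Z: reduce every sum a + b modulo 29.
Enumerate all 8 pairs:
a = 7: 7+11=18, 7+21=28
a = 8: 8+11=19, 8+21=0
a = 19: 19+11=1, 19+21=11
a = 23: 23+11=5, 23+21=15
Distinct residues collected: {0, 1, 5, 11, 15, 18, 19, 28}
|A + B| = 8 (out of 29 total residues).

A + B = {0, 1, 5, 11, 15, 18, 19, 28}


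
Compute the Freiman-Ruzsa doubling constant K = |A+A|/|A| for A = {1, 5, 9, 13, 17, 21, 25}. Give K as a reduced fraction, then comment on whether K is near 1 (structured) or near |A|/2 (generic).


|A| = 7.
Compute A + A by enumerating all 49 pairs.
A + A = {2, 6, 10, 14, 18, 22, 26, 30, 34, 38, 42, 46, 50}, so |A + A| = 13.
K = |A + A| / |A| = 13/7 (already in lowest terms) ≈ 1.8571.
Reference: AP of size 7 gives K = 13/7 ≈ 1.8571; a fully generic set of size 7 gives K ≈ 4.0000.

|A| = 7, |A + A| = 13, K = 13/7.


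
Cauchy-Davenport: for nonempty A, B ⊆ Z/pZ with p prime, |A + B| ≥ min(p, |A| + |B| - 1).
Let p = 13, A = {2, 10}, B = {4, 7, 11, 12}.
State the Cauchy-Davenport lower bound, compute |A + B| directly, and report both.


Cauchy-Davenport: |A + B| ≥ min(p, |A| + |B| - 1) for A, B nonempty in Z/pZ.
|A| = 2, |B| = 4, p = 13.
CD lower bound = min(13, 2 + 4 - 1) = min(13, 5) = 5.
Compute A + B mod 13 directly:
a = 2: 2+4=6, 2+7=9, 2+11=0, 2+12=1
a = 10: 10+4=1, 10+7=4, 10+11=8, 10+12=9
A + B = {0, 1, 4, 6, 8, 9}, so |A + B| = 6.
Verify: 6 ≥ 5? Yes ✓.

CD lower bound = 5, actual |A + B| = 6.


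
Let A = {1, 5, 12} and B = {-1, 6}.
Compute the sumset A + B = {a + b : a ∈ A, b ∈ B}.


A + B = {a + b : a ∈ A, b ∈ B}.
Enumerate all |A|·|B| = 3·2 = 6 pairs (a, b) and collect distinct sums.
a = 1: 1+-1=0, 1+6=7
a = 5: 5+-1=4, 5+6=11
a = 12: 12+-1=11, 12+6=18
Collecting distinct sums: A + B = {0, 4, 7, 11, 18}
|A + B| = 5

A + B = {0, 4, 7, 11, 18}


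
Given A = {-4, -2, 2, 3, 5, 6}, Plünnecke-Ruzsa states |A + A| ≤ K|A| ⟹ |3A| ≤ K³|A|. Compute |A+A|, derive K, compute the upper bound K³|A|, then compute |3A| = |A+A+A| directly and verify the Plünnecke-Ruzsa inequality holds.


|A| = 6.
Step 1: Compute A + A by enumerating all 36 pairs.
A + A = {-8, -6, -4, -2, -1, 0, 1, 2, 3, 4, 5, 6, 7, 8, 9, 10, 11, 12}, so |A + A| = 18.
Step 2: Doubling constant K = |A + A|/|A| = 18/6 = 18/6 ≈ 3.0000.
Step 3: Plünnecke-Ruzsa gives |3A| ≤ K³·|A| = (3.0000)³ · 6 ≈ 162.0000.
Step 4: Compute 3A = A + A + A directly by enumerating all triples (a,b,c) ∈ A³; |3A| = 28.
Step 5: Check 28 ≤ 162.0000? Yes ✓.

K = 18/6, Plünnecke-Ruzsa bound K³|A| ≈ 162.0000, |3A| = 28, inequality holds.


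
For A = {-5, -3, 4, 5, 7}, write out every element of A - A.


A - A = {a - a' : a, a' ∈ A}.
Compute a - a' for each ordered pair (a, a'):
a = -5: -5--5=0, -5--3=-2, -5-4=-9, -5-5=-10, -5-7=-12
a = -3: -3--5=2, -3--3=0, -3-4=-7, -3-5=-8, -3-7=-10
a = 4: 4--5=9, 4--3=7, 4-4=0, 4-5=-1, 4-7=-3
a = 5: 5--5=10, 5--3=8, 5-4=1, 5-5=0, 5-7=-2
a = 7: 7--5=12, 7--3=10, 7-4=3, 7-5=2, 7-7=0
Collecting distinct values (and noting 0 appears from a-a):
A - A = {-12, -10, -9, -8, -7, -3, -2, -1, 0, 1, 2, 3, 7, 8, 9, 10, 12}
|A - A| = 17

A - A = {-12, -10, -9, -8, -7, -3, -2, -1, 0, 1, 2, 3, 7, 8, 9, 10, 12}


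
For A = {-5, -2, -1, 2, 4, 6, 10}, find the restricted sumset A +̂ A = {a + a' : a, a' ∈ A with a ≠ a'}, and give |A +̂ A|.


Restricted sumset: A +̂ A = {a + a' : a ∈ A, a' ∈ A, a ≠ a'}.
Equivalently, take A + A and drop any sum 2a that is achievable ONLY as a + a for a ∈ A (i.e. sums representable only with equal summands).
Enumerate pairs (a, a') with a < a' (symmetric, so each unordered pair gives one sum; this covers all a ≠ a'):
  -5 + -2 = -7
  -5 + -1 = -6
  -5 + 2 = -3
  -5 + 4 = -1
  -5 + 6 = 1
  -5 + 10 = 5
  -2 + -1 = -3
  -2 + 2 = 0
  -2 + 4 = 2
  -2 + 6 = 4
  -2 + 10 = 8
  -1 + 2 = 1
  -1 + 4 = 3
  -1 + 6 = 5
  -1 + 10 = 9
  2 + 4 = 6
  2 + 6 = 8
  2 + 10 = 12
  4 + 6 = 10
  4 + 10 = 14
  6 + 10 = 16
Collected distinct sums: {-7, -6, -3, -1, 0, 1, 2, 3, 4, 5, 6, 8, 9, 10, 12, 14, 16}
|A +̂ A| = 17
(Reference bound: |A +̂ A| ≥ 2|A| - 3 for |A| ≥ 2, with |A| = 7 giving ≥ 11.)

|A +̂ A| = 17


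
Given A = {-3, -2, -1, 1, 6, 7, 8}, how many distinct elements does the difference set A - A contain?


A - A = {a - a' : a, a' ∈ A}; |A| = 7.
Bounds: 2|A|-1 ≤ |A - A| ≤ |A|² - |A| + 1, i.e. 13 ≤ |A - A| ≤ 43.
Note: 0 ∈ A - A always (from a - a). The set is symmetric: if d ∈ A - A then -d ∈ A - A.
Enumerate nonzero differences d = a - a' with a > a' (then include -d):
Positive differences: {1, 2, 3, 4, 5, 6, 7, 8, 9, 10, 11}
Full difference set: {0} ∪ (positive diffs) ∪ (negative diffs).
|A - A| = 1 + 2·11 = 23 (matches direct enumeration: 23).

|A - A| = 23


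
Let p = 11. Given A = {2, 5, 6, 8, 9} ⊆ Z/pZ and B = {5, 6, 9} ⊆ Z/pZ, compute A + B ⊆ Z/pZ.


Work in Z/11Z: reduce every sum a + b modulo 11.
Enumerate all 15 pairs:
a = 2: 2+5=7, 2+6=8, 2+9=0
a = 5: 5+5=10, 5+6=0, 5+9=3
a = 6: 6+5=0, 6+6=1, 6+9=4
a = 8: 8+5=2, 8+6=3, 8+9=6
a = 9: 9+5=3, 9+6=4, 9+9=7
Distinct residues collected: {0, 1, 2, 3, 4, 6, 7, 8, 10}
|A + B| = 9 (out of 11 total residues).

A + B = {0, 1, 2, 3, 4, 6, 7, 8, 10}


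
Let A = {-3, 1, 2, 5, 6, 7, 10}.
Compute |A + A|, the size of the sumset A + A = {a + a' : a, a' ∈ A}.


A + A = {a + a' : a, a' ∈ A}; |A| = 7.
General bounds: 2|A| - 1 ≤ |A + A| ≤ |A|(|A|+1)/2, i.e. 13 ≤ |A + A| ≤ 28.
Lower bound 2|A|-1 is attained iff A is an arithmetic progression.
Enumerate sums a + a' for a ≤ a' (symmetric, so this suffices):
a = -3: -3+-3=-6, -3+1=-2, -3+2=-1, -3+5=2, -3+6=3, -3+7=4, -3+10=7
a = 1: 1+1=2, 1+2=3, 1+5=6, 1+6=7, 1+7=8, 1+10=11
a = 2: 2+2=4, 2+5=7, 2+6=8, 2+7=9, 2+10=12
a = 5: 5+5=10, 5+6=11, 5+7=12, 5+10=15
a = 6: 6+6=12, 6+7=13, 6+10=16
a = 7: 7+7=14, 7+10=17
a = 10: 10+10=20
Distinct sums: {-6, -2, -1, 2, 3, 4, 6, 7, 8, 9, 10, 11, 12, 13, 14, 15, 16, 17, 20}
|A + A| = 19

|A + A| = 19


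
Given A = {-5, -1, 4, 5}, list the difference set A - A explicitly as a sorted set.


A - A = {a - a' : a, a' ∈ A}.
Compute a - a' for each ordered pair (a, a'):
a = -5: -5--5=0, -5--1=-4, -5-4=-9, -5-5=-10
a = -1: -1--5=4, -1--1=0, -1-4=-5, -1-5=-6
a = 4: 4--5=9, 4--1=5, 4-4=0, 4-5=-1
a = 5: 5--5=10, 5--1=6, 5-4=1, 5-5=0
Collecting distinct values (and noting 0 appears from a-a):
A - A = {-10, -9, -6, -5, -4, -1, 0, 1, 4, 5, 6, 9, 10}
|A - A| = 13

A - A = {-10, -9, -6, -5, -4, -1, 0, 1, 4, 5, 6, 9, 10}


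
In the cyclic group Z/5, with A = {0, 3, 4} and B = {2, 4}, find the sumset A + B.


Work in Z/5Z: reduce every sum a + b modulo 5.
Enumerate all 6 pairs:
a = 0: 0+2=2, 0+4=4
a = 3: 3+2=0, 3+4=2
a = 4: 4+2=1, 4+4=3
Distinct residues collected: {0, 1, 2, 3, 4}
|A + B| = 5 (out of 5 total residues).

A + B = {0, 1, 2, 3, 4}


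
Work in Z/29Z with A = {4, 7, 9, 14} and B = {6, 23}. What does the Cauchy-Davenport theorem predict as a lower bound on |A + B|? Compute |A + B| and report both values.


Cauchy-Davenport: |A + B| ≥ min(p, |A| + |B| - 1) for A, B nonempty in Z/pZ.
|A| = 4, |B| = 2, p = 29.
CD lower bound = min(29, 4 + 2 - 1) = min(29, 5) = 5.
Compute A + B mod 29 directly:
a = 4: 4+6=10, 4+23=27
a = 7: 7+6=13, 7+23=1
a = 9: 9+6=15, 9+23=3
a = 14: 14+6=20, 14+23=8
A + B = {1, 3, 8, 10, 13, 15, 20, 27}, so |A + B| = 8.
Verify: 8 ≥ 5? Yes ✓.

CD lower bound = 5, actual |A + B| = 8.


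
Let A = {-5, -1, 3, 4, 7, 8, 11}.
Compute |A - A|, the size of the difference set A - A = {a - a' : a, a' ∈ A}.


A - A = {a - a' : a, a' ∈ A}; |A| = 7.
Bounds: 2|A|-1 ≤ |A - A| ≤ |A|² - |A| + 1, i.e. 13 ≤ |A - A| ≤ 43.
Note: 0 ∈ A - A always (from a - a). The set is symmetric: if d ∈ A - A then -d ∈ A - A.
Enumerate nonzero differences d = a - a' with a > a' (then include -d):
Positive differences: {1, 3, 4, 5, 7, 8, 9, 12, 13, 16}
Full difference set: {0} ∪ (positive diffs) ∪ (negative diffs).
|A - A| = 1 + 2·10 = 21 (matches direct enumeration: 21).

|A - A| = 21


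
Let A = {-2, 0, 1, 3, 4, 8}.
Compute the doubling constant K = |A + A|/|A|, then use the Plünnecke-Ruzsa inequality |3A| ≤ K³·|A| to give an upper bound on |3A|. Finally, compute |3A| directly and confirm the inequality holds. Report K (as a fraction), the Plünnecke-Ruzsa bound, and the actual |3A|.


|A| = 6.
Step 1: Compute A + A by enumerating all 36 pairs.
A + A = {-4, -2, -1, 0, 1, 2, 3, 4, 5, 6, 7, 8, 9, 11, 12, 16}, so |A + A| = 16.
Step 2: Doubling constant K = |A + A|/|A| = 16/6 = 16/6 ≈ 2.6667.
Step 3: Plünnecke-Ruzsa gives |3A| ≤ K³·|A| = (2.6667)³ · 6 ≈ 113.7778.
Step 4: Compute 3A = A + A + A directly by enumerating all triples (a,b,c) ∈ A³; |3A| = 26.
Step 5: Check 26 ≤ 113.7778? Yes ✓.

K = 16/6, Plünnecke-Ruzsa bound K³|A| ≈ 113.7778, |3A| = 26, inequality holds.


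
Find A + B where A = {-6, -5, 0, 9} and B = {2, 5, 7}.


A + B = {a + b : a ∈ A, b ∈ B}.
Enumerate all |A|·|B| = 4·3 = 12 pairs (a, b) and collect distinct sums.
a = -6: -6+2=-4, -6+5=-1, -6+7=1
a = -5: -5+2=-3, -5+5=0, -5+7=2
a = 0: 0+2=2, 0+5=5, 0+7=7
a = 9: 9+2=11, 9+5=14, 9+7=16
Collecting distinct sums: A + B = {-4, -3, -1, 0, 1, 2, 5, 7, 11, 14, 16}
|A + B| = 11

A + B = {-4, -3, -1, 0, 1, 2, 5, 7, 11, 14, 16}


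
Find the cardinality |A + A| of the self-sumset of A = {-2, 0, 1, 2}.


A + A = {a + a' : a, a' ∈ A}; |A| = 4.
General bounds: 2|A| - 1 ≤ |A + A| ≤ |A|(|A|+1)/2, i.e. 7 ≤ |A + A| ≤ 10.
Lower bound 2|A|-1 is attained iff A is an arithmetic progression.
Enumerate sums a + a' for a ≤ a' (symmetric, so this suffices):
a = -2: -2+-2=-4, -2+0=-2, -2+1=-1, -2+2=0
a = 0: 0+0=0, 0+1=1, 0+2=2
a = 1: 1+1=2, 1+2=3
a = 2: 2+2=4
Distinct sums: {-4, -2, -1, 0, 1, 2, 3, 4}
|A + A| = 8

|A + A| = 8


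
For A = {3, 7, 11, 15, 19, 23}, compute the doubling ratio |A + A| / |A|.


|A| = 6.
Compute A + A by enumerating all 36 pairs.
A + A = {6, 10, 14, 18, 22, 26, 30, 34, 38, 42, 46}, so |A + A| = 11.
K = |A + A| / |A| = 11/6 (already in lowest terms) ≈ 1.8333.
Reference: AP of size 6 gives K = 11/6 ≈ 1.8333; a fully generic set of size 6 gives K ≈ 3.5000.

|A| = 6, |A + A| = 11, K = 11/6.


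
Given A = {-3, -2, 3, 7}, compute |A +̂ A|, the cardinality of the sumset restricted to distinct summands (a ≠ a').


Restricted sumset: A +̂ A = {a + a' : a ∈ A, a' ∈ A, a ≠ a'}.
Equivalently, take A + A and drop any sum 2a that is achievable ONLY as a + a for a ∈ A (i.e. sums representable only with equal summands).
Enumerate pairs (a, a') with a < a' (symmetric, so each unordered pair gives one sum; this covers all a ≠ a'):
  -3 + -2 = -5
  -3 + 3 = 0
  -3 + 7 = 4
  -2 + 3 = 1
  -2 + 7 = 5
  3 + 7 = 10
Collected distinct sums: {-5, 0, 1, 4, 5, 10}
|A +̂ A| = 6
(Reference bound: |A +̂ A| ≥ 2|A| - 3 for |A| ≥ 2, with |A| = 4 giving ≥ 5.)

|A +̂ A| = 6


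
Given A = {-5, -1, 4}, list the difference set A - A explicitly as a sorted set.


A - A = {a - a' : a, a' ∈ A}.
Compute a - a' for each ordered pair (a, a'):
a = -5: -5--5=0, -5--1=-4, -5-4=-9
a = -1: -1--5=4, -1--1=0, -1-4=-5
a = 4: 4--5=9, 4--1=5, 4-4=0
Collecting distinct values (and noting 0 appears from a-a):
A - A = {-9, -5, -4, 0, 4, 5, 9}
|A - A| = 7

A - A = {-9, -5, -4, 0, 4, 5, 9}


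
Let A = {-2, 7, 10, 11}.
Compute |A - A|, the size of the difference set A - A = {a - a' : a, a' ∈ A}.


A - A = {a - a' : a, a' ∈ A}; |A| = 4.
Bounds: 2|A|-1 ≤ |A - A| ≤ |A|² - |A| + 1, i.e. 7 ≤ |A - A| ≤ 13.
Note: 0 ∈ A - A always (from a - a). The set is symmetric: if d ∈ A - A then -d ∈ A - A.
Enumerate nonzero differences d = a - a' with a > a' (then include -d):
Positive differences: {1, 3, 4, 9, 12, 13}
Full difference set: {0} ∪ (positive diffs) ∪ (negative diffs).
|A - A| = 1 + 2·6 = 13 (matches direct enumeration: 13).

|A - A| = 13


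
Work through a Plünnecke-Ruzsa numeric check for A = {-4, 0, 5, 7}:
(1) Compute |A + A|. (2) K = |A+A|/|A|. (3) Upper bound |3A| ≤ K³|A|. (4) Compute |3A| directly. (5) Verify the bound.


|A| = 4.
Step 1: Compute A + A by enumerating all 16 pairs.
A + A = {-8, -4, 0, 1, 3, 5, 7, 10, 12, 14}, so |A + A| = 10.
Step 2: Doubling constant K = |A + A|/|A| = 10/4 = 10/4 ≈ 2.5000.
Step 3: Plünnecke-Ruzsa gives |3A| ≤ K³·|A| = (2.5000)³ · 4 ≈ 62.5000.
Step 4: Compute 3A = A + A + A directly by enumerating all triples (a,b,c) ∈ A³; |3A| = 19.
Step 5: Check 19 ≤ 62.5000? Yes ✓.

K = 10/4, Plünnecke-Ruzsa bound K³|A| ≈ 62.5000, |3A| = 19, inequality holds.


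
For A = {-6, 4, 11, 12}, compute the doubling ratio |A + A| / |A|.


|A| = 4.
Compute A + A by enumerating all 16 pairs.
A + A = {-12, -2, 5, 6, 8, 15, 16, 22, 23, 24}, so |A + A| = 10.
K = |A + A| / |A| = 10/4 = 5/2 ≈ 2.5000.
Reference: AP of size 4 gives K = 7/4 ≈ 1.7500; a fully generic set of size 4 gives K ≈ 2.5000.

|A| = 4, |A + A| = 10, K = 10/4 = 5/2.


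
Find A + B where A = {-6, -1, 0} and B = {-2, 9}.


A + B = {a + b : a ∈ A, b ∈ B}.
Enumerate all |A|·|B| = 3·2 = 6 pairs (a, b) and collect distinct sums.
a = -6: -6+-2=-8, -6+9=3
a = -1: -1+-2=-3, -1+9=8
a = 0: 0+-2=-2, 0+9=9
Collecting distinct sums: A + B = {-8, -3, -2, 3, 8, 9}
|A + B| = 6

A + B = {-8, -3, -2, 3, 8, 9}


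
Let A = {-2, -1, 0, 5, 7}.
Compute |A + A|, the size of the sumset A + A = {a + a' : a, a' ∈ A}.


A + A = {a + a' : a, a' ∈ A}; |A| = 5.
General bounds: 2|A| - 1 ≤ |A + A| ≤ |A|(|A|+1)/2, i.e. 9 ≤ |A + A| ≤ 15.
Lower bound 2|A|-1 is attained iff A is an arithmetic progression.
Enumerate sums a + a' for a ≤ a' (symmetric, so this suffices):
a = -2: -2+-2=-4, -2+-1=-3, -2+0=-2, -2+5=3, -2+7=5
a = -1: -1+-1=-2, -1+0=-1, -1+5=4, -1+7=6
a = 0: 0+0=0, 0+5=5, 0+7=7
a = 5: 5+5=10, 5+7=12
a = 7: 7+7=14
Distinct sums: {-4, -3, -2, -1, 0, 3, 4, 5, 6, 7, 10, 12, 14}
|A + A| = 13

|A + A| = 13


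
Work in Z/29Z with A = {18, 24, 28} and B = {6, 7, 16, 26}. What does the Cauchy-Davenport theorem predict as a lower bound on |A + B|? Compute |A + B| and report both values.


Cauchy-Davenport: |A + B| ≥ min(p, |A| + |B| - 1) for A, B nonempty in Z/pZ.
|A| = 3, |B| = 4, p = 29.
CD lower bound = min(29, 3 + 4 - 1) = min(29, 6) = 6.
Compute A + B mod 29 directly:
a = 18: 18+6=24, 18+7=25, 18+16=5, 18+26=15
a = 24: 24+6=1, 24+7=2, 24+16=11, 24+26=21
a = 28: 28+6=5, 28+7=6, 28+16=15, 28+26=25
A + B = {1, 2, 5, 6, 11, 15, 21, 24, 25}, so |A + B| = 9.
Verify: 9 ≥ 6? Yes ✓.

CD lower bound = 6, actual |A + B| = 9.


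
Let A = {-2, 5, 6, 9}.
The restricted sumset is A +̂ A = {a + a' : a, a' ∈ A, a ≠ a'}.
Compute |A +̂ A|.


Restricted sumset: A +̂ A = {a + a' : a ∈ A, a' ∈ A, a ≠ a'}.
Equivalently, take A + A and drop any sum 2a that is achievable ONLY as a + a for a ∈ A (i.e. sums representable only with equal summands).
Enumerate pairs (a, a') with a < a' (symmetric, so each unordered pair gives one sum; this covers all a ≠ a'):
  -2 + 5 = 3
  -2 + 6 = 4
  -2 + 9 = 7
  5 + 6 = 11
  5 + 9 = 14
  6 + 9 = 15
Collected distinct sums: {3, 4, 7, 11, 14, 15}
|A +̂ A| = 6
(Reference bound: |A +̂ A| ≥ 2|A| - 3 for |A| ≥ 2, with |A| = 4 giving ≥ 5.)

|A +̂ A| = 6


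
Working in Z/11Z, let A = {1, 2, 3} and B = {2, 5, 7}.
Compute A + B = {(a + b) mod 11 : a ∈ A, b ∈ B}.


Work in Z/11Z: reduce every sum a + b modulo 11.
Enumerate all 9 pairs:
a = 1: 1+2=3, 1+5=6, 1+7=8
a = 2: 2+2=4, 2+5=7, 2+7=9
a = 3: 3+2=5, 3+5=8, 3+7=10
Distinct residues collected: {3, 4, 5, 6, 7, 8, 9, 10}
|A + B| = 8 (out of 11 total residues).

A + B = {3, 4, 5, 6, 7, 8, 9, 10}


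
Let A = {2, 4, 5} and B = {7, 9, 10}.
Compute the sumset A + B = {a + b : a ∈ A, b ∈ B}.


A + B = {a + b : a ∈ A, b ∈ B}.
Enumerate all |A|·|B| = 3·3 = 9 pairs (a, b) and collect distinct sums.
a = 2: 2+7=9, 2+9=11, 2+10=12
a = 4: 4+7=11, 4+9=13, 4+10=14
a = 5: 5+7=12, 5+9=14, 5+10=15
Collecting distinct sums: A + B = {9, 11, 12, 13, 14, 15}
|A + B| = 6

A + B = {9, 11, 12, 13, 14, 15}


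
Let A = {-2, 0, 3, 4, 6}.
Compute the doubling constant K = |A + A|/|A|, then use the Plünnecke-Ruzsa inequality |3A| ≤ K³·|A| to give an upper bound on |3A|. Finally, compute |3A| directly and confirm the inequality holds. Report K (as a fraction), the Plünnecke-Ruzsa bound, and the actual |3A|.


|A| = 5.
Step 1: Compute A + A by enumerating all 25 pairs.
A + A = {-4, -2, 0, 1, 2, 3, 4, 6, 7, 8, 9, 10, 12}, so |A + A| = 13.
Step 2: Doubling constant K = |A + A|/|A| = 13/5 = 13/5 ≈ 2.6000.
Step 3: Plünnecke-Ruzsa gives |3A| ≤ K³·|A| = (2.6000)³ · 5 ≈ 87.8800.
Step 4: Compute 3A = A + A + A directly by enumerating all triples (a,b,c) ∈ A³; |3A| = 22.
Step 5: Check 22 ≤ 87.8800? Yes ✓.

K = 13/5, Plünnecke-Ruzsa bound K³|A| ≈ 87.8800, |3A| = 22, inequality holds.
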